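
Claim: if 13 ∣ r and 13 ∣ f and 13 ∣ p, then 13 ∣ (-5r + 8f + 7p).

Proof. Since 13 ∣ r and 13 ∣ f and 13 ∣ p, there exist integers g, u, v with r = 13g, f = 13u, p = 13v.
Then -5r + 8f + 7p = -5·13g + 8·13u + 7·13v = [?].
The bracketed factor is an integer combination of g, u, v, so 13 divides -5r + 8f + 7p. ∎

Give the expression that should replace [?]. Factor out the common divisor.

13(-5g + 8u + 7v)

Each term has a factor of 13: -5·13g + 8·13u + 7·13v = 13·(-5g + 8u + 7v).
Since -5g + 8u + 7v is an integer, 13 ∣ (-5r + 8f + 7p).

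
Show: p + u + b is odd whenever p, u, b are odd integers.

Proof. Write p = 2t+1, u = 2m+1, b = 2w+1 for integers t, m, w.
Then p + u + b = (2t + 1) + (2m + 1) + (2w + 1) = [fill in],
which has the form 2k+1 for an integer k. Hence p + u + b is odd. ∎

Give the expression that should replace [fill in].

2(m + t + w + 1) + 1

Expanding: (2t + 1) + (2m + 1) + (2w + 1) = 2m + 2t + 2w + 3.
Every term except the constant is even, so this is 2(m + t + w + 1) + 1,
and m + t + w + 1 ∈ ℤ gives the required form.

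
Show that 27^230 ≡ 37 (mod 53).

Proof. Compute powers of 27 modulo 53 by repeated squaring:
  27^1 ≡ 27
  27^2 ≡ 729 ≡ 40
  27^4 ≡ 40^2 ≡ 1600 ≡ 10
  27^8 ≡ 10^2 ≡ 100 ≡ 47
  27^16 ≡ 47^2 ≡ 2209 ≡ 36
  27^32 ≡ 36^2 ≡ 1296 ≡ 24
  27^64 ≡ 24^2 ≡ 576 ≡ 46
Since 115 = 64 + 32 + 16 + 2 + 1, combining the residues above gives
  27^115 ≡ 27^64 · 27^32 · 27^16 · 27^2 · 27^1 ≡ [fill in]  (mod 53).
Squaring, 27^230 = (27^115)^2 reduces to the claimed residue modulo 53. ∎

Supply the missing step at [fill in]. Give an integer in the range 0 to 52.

39

27^64 · 27^32 · 27^16 · 27^2 · 27^1 ≡ 46 · 24 · 36 · 40 · 27 = 42923520.
42923520 mod 53 = 39, so 27^115 ≡ 39 (mod 53).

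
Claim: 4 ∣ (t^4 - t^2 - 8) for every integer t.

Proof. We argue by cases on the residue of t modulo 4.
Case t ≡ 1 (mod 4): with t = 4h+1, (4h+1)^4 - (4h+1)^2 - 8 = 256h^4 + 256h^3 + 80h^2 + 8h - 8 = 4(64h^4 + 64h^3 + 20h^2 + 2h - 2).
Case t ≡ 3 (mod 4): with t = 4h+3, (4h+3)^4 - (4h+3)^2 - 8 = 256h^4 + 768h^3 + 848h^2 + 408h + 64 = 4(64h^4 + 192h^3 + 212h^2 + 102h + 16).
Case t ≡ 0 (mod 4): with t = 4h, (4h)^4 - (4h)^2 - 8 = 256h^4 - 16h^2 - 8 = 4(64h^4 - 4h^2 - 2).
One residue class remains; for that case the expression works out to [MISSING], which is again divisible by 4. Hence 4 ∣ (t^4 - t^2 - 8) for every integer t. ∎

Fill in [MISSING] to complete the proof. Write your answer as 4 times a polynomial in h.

4(64h^4 + 128h^3 + 92h^2 + 28h + 1)

The residues treated are {1, 3, 0}, so the missing case is t ≡ 2 (mod 4); write t = 4h+2.
Then (4h+2)^4 - (4h+2)^2 - 8 = 256h^4 + 512h^3 + 368h^2 + 112h + 4 = 4(64h^4 + 128h^3 + 92h^2 + 28h + 1).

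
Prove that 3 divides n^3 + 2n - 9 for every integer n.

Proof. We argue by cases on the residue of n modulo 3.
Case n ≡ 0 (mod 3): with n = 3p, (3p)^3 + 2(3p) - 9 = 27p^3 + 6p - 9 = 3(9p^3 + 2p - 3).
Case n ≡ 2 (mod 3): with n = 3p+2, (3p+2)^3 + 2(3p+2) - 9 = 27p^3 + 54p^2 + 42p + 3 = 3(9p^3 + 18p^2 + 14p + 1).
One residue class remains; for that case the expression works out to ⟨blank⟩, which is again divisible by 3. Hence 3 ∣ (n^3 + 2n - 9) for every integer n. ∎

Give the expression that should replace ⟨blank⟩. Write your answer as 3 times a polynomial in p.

3(9p^3 + 9p^2 + 5p - 2)

Only n ≡ 1 (mod 3) is unaccounted for. Put n = 3p+1:
(3p+1)^3 + 2(3p+1) - 9 expands to 27p^3 + 27p^2 + 15p - 6,
and factoring out 3 leaves 3(9p^3 + 9p^2 + 5p - 2).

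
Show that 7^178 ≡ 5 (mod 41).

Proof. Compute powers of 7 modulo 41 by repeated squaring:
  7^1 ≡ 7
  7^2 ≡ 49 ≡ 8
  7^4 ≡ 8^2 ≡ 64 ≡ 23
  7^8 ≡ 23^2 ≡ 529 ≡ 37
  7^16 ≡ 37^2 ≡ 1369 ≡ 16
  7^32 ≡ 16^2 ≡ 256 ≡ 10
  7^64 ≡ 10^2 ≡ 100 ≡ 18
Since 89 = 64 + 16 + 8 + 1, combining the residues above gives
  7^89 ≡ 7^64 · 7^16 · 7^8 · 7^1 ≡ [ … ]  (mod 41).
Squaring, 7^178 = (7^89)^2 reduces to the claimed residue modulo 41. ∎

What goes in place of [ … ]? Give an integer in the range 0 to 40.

13

Multiply the listed residues: 18 · 16 · 37 · 7 = 288 → 10656 → 74592.
Reducing modulo 41: 74592 = 1819·41 + 13, so 7^89 ≡ 13.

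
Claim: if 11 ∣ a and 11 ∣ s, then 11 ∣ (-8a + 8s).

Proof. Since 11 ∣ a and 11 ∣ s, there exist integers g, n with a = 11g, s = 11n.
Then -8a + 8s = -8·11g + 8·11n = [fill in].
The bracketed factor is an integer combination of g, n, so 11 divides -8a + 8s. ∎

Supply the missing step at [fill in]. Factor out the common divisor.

Each term has a factor of 11: -8·11g + 8·11n = 11·(-8g + 8n).
Since -8g + 8n is an integer, 11 ∣ (-8a + 8s).

11(-8g + 8n)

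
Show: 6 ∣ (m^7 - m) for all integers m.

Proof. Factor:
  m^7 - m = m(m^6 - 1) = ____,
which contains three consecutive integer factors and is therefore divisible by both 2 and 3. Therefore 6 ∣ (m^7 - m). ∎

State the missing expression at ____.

(m - 1)m(m + 1)(m^4 + m^2 + 1)

m^6 - 1 = (m^2 - 1)(m^4 + m^2 + 1), and m^2 - 1 = (m-1)(m+1).
So m(m^6 - 1) = (m - 1)m(m + 1)(m^4 + m^2 + 1).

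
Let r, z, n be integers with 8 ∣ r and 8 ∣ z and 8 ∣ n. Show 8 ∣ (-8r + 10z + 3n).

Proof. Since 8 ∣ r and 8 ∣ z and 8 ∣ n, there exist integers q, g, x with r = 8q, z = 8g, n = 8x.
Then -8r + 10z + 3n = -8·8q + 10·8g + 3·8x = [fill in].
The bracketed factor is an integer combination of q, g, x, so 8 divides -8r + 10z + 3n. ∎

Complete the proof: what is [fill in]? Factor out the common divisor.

8(10g - 8q + 3x)

Pull the common 8 out of every term: -8·8q + 10·8g + 3·8x = 8(10g - 8q + 3x).
10g - 8q + 3x is an integer, which exhibits the divisibility.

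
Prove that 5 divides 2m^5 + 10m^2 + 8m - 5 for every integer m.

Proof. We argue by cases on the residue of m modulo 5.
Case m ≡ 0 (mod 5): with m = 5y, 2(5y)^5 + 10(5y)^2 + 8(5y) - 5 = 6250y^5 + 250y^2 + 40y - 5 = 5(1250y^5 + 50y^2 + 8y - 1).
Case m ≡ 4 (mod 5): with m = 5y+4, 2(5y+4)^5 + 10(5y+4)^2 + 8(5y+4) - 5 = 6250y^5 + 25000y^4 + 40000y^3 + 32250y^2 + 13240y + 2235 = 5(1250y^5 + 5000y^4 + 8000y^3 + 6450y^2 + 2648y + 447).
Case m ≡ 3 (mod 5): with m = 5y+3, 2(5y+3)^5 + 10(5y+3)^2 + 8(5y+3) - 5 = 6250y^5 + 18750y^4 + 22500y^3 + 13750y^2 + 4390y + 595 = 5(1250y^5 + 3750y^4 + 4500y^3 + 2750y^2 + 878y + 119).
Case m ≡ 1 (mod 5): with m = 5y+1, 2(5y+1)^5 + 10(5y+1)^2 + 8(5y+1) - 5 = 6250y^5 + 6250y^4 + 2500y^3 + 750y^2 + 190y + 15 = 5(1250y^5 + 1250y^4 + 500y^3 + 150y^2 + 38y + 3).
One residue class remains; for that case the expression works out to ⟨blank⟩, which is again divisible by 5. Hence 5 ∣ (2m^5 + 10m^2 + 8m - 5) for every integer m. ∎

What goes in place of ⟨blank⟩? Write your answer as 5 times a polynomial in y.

The residues treated are {0, 4, 3, 1}, so the missing case is m ≡ 2 (mod 5); write m = 5y+2.
Then 2(5y+2)^5 + 10(5y+2)^2 + 8(5y+2) - 5 = 6250y^5 + 12500y^4 + 10000y^3 + 4250y^2 + 1040y + 115 = 5(1250y^5 + 2500y^4 + 2000y^3 + 850y^2 + 208y + 23).

5(1250y^5 + 2500y^4 + 2000y^3 + 850y^2 + 208y + 23)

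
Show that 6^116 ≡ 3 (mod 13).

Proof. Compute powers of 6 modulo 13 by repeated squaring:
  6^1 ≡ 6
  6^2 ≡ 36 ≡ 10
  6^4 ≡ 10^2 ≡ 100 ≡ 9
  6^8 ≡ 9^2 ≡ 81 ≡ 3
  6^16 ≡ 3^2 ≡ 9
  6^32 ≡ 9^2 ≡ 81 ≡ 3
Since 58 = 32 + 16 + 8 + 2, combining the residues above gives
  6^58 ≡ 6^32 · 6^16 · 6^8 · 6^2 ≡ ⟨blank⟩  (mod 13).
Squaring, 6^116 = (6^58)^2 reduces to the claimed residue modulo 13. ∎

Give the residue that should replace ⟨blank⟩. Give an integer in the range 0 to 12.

6^32 · 6^16 · 6^8 · 6^2 ≡ 3 · 9 · 3 · 10 = 810.
810 mod 13 = 4, so 6^58 ≡ 4 (mod 13).

4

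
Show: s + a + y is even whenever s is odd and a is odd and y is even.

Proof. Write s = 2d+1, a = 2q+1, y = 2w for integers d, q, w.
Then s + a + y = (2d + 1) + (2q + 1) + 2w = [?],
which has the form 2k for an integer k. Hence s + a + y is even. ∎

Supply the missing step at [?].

(2d + 1) + (2q + 1) + 2w = 2d + 2q + 2w + 2
= 2(d + q + w + 1).
Since d + q + w + 1 is an integer, the sum is of the form 2k for an integer k.

2(d + q + w + 1)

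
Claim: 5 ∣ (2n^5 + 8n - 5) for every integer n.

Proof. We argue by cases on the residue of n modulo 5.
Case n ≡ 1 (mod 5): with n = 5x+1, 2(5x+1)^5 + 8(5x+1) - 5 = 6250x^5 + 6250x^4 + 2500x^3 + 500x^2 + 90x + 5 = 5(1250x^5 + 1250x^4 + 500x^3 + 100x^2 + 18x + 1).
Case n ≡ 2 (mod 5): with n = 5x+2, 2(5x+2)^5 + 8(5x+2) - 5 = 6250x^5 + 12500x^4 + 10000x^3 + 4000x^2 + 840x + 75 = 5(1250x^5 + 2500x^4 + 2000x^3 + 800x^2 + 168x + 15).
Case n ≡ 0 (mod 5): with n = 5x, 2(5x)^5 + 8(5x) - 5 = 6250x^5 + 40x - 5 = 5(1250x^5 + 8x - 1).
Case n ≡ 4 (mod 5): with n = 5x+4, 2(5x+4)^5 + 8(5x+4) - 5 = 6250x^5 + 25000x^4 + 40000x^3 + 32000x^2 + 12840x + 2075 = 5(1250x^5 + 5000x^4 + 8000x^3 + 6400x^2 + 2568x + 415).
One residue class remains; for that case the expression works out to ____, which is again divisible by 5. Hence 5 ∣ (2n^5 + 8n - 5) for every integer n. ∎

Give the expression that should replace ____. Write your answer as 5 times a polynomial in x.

5(1250x^5 + 3750x^4 + 4500x^3 + 2700x^2 + 818x + 101)

The residues treated are {1, 2, 0, 4}, so the missing case is n ≡ 3 (mod 5); write n = 5x+3.
Then 2(5x+3)^5 + 8(5x+3) - 5 = 6250x^5 + 18750x^4 + 22500x^3 + 13500x^2 + 4090x + 505 = 5(1250x^5 + 3750x^4 + 4500x^3 + 2700x^2 + 818x + 101).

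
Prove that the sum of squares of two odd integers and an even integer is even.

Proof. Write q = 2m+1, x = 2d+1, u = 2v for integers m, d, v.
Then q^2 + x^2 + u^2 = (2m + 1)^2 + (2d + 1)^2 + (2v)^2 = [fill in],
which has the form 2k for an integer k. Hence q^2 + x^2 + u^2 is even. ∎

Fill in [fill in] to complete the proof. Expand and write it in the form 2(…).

2(2d^2 + 2d + 2m^2 + 2m + 2v^2 + 1)

(2m + 1)^2 + (2d + 1)^2 + (2v)^2 = 4d^2 + 4d + 4m^2 + 4m + 4v^2 + 2
= 2(2d^2 + 2d + 2m^2 + 2m + 2v^2 + 1).
Since 2d^2 + 2d + 2m^2 + 2m + 2v^2 + 1 is an integer, the sum of squares is of the form 2k for an integer k.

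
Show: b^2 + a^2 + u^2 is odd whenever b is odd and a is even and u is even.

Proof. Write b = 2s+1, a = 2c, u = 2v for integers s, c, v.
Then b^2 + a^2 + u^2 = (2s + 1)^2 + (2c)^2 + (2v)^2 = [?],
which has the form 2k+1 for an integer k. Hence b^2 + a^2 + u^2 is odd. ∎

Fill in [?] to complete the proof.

(2s + 1)^2 + (2c)^2 + (2v)^2 = 4c^2 + 4s^2 + 4s + 4v^2 + 1
= 2(2c^2 + 2s^2 + 2s + 2v^2) + 1.
Since 2c^2 + 2s^2 + 2s + 2v^2 is an integer, the sum of squares is of the form 2k+1 for an integer k.

2(2c^2 + 2s^2 + 2s + 2v^2) + 1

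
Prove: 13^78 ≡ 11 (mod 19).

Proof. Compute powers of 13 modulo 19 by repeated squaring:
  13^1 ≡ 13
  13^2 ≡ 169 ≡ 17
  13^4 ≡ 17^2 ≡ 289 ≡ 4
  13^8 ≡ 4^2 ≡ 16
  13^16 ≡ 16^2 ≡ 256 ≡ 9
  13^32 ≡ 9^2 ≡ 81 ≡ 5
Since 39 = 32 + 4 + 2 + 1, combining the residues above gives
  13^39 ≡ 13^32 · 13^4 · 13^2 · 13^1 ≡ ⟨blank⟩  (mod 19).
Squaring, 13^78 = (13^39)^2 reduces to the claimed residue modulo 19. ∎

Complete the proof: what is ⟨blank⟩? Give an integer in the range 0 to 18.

12

Multiply the listed residues: 5 · 4 · 17 · 13 = 20 → 340 → 4420.
Reducing modulo 19: 4420 = 232·19 + 12, so 13^39 ≡ 12.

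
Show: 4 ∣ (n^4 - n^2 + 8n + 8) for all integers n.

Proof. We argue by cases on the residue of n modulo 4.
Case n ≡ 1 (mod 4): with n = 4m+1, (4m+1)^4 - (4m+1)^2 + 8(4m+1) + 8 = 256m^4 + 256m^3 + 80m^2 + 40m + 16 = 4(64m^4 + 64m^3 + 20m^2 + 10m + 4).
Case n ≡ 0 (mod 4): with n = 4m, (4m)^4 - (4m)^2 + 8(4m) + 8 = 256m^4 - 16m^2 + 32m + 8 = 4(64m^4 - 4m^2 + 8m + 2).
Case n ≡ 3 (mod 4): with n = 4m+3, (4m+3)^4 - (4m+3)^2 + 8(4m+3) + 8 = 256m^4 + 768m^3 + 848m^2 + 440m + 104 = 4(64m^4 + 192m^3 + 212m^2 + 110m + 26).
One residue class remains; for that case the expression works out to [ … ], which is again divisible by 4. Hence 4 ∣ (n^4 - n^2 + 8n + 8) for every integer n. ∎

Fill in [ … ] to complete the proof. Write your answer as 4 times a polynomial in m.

4(64m^4 + 128m^3 + 92m^2 + 36m + 9)

The residues treated are {1, 0, 3}, so the missing case is n ≡ 2 (mod 4); write n = 4m+2.
Then (4m+2)^4 - (4m+2)^2 + 8(4m+2) + 8 = 256m^4 + 512m^3 + 368m^2 + 144m + 36 = 4(64m^4 + 128m^3 + 92m^2 + 36m + 9).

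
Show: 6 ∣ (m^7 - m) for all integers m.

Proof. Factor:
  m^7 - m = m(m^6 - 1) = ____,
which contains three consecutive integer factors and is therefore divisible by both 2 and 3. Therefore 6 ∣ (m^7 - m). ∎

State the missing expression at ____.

(m - 1)m(m + 1)(m^4 + m^2 + 1)

m^6 - 1 = (m^2 - 1)(m^4 + m^2 + 1), and m^2 - 1 = (m-1)(m+1).
So m(m^6 - 1) = (m - 1)m(m + 1)(m^4 + m^2 + 1).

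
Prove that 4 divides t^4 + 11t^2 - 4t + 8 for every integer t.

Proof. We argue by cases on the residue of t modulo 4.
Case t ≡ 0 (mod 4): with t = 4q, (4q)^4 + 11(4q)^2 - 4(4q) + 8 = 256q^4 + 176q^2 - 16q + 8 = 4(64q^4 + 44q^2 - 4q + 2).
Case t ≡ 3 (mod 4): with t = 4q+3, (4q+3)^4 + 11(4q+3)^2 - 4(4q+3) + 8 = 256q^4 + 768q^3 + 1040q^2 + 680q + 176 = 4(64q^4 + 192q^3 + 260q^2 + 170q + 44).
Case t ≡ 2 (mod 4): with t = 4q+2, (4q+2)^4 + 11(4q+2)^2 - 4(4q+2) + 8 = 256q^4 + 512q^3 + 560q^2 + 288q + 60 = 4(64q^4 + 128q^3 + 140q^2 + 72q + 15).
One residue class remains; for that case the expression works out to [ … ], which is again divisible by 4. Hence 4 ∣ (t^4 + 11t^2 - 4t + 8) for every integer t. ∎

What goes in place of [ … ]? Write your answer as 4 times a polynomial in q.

The residues treated are {0, 3, 2}, so the missing case is t ≡ 1 (mod 4); write t = 4q+1.
Then (4q+1)^4 + 11(4q+1)^2 - 4(4q+1) + 8 = 256q^4 + 256q^3 + 272q^2 + 88q + 16 = 4(64q^4 + 64q^3 + 68q^2 + 22q + 4).

4(64q^4 + 64q^3 + 68q^2 + 22q + 4)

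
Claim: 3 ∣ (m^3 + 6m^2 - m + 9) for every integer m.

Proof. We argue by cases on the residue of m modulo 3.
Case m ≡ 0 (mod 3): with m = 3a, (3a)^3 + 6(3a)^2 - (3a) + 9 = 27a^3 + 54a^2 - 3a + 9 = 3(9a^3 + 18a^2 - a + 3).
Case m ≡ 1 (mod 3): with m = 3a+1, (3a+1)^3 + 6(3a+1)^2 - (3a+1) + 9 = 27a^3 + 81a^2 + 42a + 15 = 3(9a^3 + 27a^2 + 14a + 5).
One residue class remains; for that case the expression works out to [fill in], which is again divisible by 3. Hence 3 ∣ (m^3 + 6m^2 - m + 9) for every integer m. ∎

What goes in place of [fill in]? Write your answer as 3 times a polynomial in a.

3(9a^3 + 36a^2 + 35a + 13)

Only m ≡ 2 (mod 3) is unaccounted for. Put m = 3a+2:
(3a+2)^3 + 6(3a+2)^2 - (3a+2) + 9 expands to 27a^3 + 108a^2 + 105a + 39,
and factoring out 3 leaves 3(9a^3 + 36a^2 + 35a + 13).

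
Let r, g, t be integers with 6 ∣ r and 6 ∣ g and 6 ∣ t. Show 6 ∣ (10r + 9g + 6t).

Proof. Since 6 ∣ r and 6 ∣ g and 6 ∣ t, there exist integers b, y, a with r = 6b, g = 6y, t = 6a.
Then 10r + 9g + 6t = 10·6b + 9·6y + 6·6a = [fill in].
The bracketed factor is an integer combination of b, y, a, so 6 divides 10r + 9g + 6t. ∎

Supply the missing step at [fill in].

6(6a + 10b + 9y)

Each term has a factor of 6: 10·6b + 9·6y + 6·6a = 6·(6a + 10b + 9y).
Since 6a + 10b + 9y is an integer, 6 ∣ (10r + 9g + 6t).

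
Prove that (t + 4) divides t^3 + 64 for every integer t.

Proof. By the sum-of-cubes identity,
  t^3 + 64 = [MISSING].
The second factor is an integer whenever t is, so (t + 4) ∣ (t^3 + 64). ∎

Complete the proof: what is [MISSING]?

Polynomial division of t^3 + 64 by t + 4 leaves remainder 0 and quotient t^2 - 4t + 16.
Hence t^3 + 64 = (t + 4)(t^2 - 4t + 16).

(t + 4)(t^2 - 4t + 16)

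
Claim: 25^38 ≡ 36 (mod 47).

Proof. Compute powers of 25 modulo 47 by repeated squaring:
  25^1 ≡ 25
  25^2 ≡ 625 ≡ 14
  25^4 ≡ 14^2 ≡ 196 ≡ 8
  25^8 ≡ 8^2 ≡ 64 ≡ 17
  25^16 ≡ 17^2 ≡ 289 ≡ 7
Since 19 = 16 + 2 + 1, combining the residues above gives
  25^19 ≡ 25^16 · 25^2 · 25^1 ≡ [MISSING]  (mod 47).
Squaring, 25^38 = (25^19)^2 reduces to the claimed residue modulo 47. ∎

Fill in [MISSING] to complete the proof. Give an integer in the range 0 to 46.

6

Multiply the listed residues: 7 · 14 · 25 = 98 → 2450.
Reducing modulo 47: 2450 = 52·47 + 6, so 25^19 ≡ 6.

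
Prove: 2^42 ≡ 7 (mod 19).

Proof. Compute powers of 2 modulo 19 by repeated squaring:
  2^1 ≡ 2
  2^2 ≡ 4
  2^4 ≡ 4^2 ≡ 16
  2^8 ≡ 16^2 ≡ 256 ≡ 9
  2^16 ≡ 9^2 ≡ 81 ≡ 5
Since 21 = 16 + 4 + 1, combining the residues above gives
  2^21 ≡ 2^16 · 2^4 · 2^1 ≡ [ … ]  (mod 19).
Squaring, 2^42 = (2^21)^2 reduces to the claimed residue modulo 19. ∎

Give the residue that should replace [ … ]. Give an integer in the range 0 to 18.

8

Multiply the listed residues: 5 · 16 · 2 = 80 → 160.
Reducing modulo 19: 160 = 8·19 + 8, so 2^21 ≡ 8.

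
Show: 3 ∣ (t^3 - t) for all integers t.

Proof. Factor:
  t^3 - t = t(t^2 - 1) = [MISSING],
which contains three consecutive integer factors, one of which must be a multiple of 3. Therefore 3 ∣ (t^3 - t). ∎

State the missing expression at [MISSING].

(t - 1)t(t + 1)

t(t^2 - 1) = t(t - 1)(t + 1) = (t - 1)t(t + 1).
These three factors are consecutive integers, so their product is divisible by 3.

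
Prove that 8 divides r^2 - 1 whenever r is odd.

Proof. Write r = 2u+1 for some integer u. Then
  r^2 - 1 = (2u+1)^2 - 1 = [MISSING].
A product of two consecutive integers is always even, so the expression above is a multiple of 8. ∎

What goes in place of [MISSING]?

4u(u + 1)

(2u+1)^2 - 1 = 4u^2 + 4u + 1 - 1 = 4u^2 + 4u = 4u(u+1).
Since u and u+1 are consecutive, u(u+1) is even, and 4·(even) is a multiple of 8.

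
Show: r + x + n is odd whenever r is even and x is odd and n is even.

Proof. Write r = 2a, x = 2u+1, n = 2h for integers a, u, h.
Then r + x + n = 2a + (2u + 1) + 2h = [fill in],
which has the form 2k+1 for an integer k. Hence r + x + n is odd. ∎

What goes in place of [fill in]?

2(a + h + u) + 1

2a + (2u + 1) + 2h = 2a + 2h + 2u + 1
= 2(a + h + u) + 1.
Since a + h + u is an integer, the sum is of the form 2k+1 for an integer k.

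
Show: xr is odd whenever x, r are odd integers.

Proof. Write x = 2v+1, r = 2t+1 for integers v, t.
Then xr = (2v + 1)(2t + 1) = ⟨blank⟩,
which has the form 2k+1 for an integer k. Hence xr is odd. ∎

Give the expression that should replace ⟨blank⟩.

(2v + 1)(2t + 1) = 4tv + 2t + 2v + 1
= 2(2tv + t + v) + 1.
Since 2tv + t + v is an integer, the product is of the form 2k+1 for an integer k.

2(2tv + t + v) + 1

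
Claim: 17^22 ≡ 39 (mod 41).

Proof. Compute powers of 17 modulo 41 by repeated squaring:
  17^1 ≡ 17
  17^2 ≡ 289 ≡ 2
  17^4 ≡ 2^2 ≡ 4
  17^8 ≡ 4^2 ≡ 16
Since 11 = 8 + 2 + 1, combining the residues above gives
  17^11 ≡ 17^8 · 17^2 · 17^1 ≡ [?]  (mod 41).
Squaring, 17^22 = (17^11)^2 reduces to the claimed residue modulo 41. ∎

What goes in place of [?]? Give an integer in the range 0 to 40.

17^8 · 17^2 · 17^1 ≡ 16 · 2 · 17 = 544.
544 mod 41 = 11, so 17^11 ≡ 11 (mod 41).

11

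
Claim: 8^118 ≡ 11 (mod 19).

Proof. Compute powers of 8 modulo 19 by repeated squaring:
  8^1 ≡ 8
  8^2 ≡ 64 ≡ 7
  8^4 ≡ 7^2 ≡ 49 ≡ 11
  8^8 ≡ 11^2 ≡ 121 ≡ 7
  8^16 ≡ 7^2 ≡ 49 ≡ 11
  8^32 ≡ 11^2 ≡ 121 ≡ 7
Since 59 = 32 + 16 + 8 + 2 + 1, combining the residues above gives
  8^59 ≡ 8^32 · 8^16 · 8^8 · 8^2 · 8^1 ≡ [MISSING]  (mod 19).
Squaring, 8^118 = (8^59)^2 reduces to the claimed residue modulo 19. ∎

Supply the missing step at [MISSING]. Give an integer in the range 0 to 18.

12

8^32 · 8^16 · 8^8 · 8^2 · 8^1 ≡ 7 · 11 · 7 · 7 · 8 = 30184.
30184 mod 19 = 12, so 8^59 ≡ 12 (mod 19).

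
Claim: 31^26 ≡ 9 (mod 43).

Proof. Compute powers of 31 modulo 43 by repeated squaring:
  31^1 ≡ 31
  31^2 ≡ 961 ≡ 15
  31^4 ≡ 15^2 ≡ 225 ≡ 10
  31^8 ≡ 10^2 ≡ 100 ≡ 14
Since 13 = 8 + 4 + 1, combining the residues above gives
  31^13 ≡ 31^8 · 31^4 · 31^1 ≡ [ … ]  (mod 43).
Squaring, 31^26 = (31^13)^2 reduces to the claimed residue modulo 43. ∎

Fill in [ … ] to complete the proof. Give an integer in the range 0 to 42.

40

Multiply the listed residues: 14 · 10 · 31 = 140 → 4340.
Reducing modulo 43: 4340 = 100·43 + 40, so 31^13 ≡ 40.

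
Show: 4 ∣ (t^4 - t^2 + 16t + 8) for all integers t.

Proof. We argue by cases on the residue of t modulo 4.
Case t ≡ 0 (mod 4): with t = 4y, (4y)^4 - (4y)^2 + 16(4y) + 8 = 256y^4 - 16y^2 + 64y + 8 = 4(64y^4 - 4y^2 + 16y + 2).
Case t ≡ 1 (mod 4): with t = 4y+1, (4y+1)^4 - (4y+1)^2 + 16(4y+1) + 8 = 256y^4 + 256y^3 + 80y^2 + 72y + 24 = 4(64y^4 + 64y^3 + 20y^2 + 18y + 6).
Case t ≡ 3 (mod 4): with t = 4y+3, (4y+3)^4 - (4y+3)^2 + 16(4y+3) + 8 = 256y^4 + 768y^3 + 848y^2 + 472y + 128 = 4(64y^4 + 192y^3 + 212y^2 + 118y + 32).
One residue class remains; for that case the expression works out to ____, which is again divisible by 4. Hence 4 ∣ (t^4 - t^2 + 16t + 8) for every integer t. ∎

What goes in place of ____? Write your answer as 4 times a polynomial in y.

The residues treated are {0, 1, 3}, so the missing case is t ≡ 2 (mod 4); write t = 4y+2.
Then (4y+2)^4 - (4y+2)^2 + 16(4y+2) + 8 = 256y^4 + 512y^3 + 368y^2 + 176y + 52 = 4(64y^4 + 128y^3 + 92y^2 + 44y + 13).

4(64y^4 + 128y^3 + 92y^2 + 44y + 13)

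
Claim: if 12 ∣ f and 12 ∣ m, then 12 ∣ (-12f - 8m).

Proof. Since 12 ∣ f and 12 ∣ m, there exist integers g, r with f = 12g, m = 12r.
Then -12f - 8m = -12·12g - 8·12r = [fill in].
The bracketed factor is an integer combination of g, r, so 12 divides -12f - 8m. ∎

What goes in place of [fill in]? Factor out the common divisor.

12(-12g - 8r)

Each term has a factor of 12: -12·12g - 8·12r = 12·(-12g - 8r).
Since -12g - 8r is an integer, 12 ∣ (-12f - 8m).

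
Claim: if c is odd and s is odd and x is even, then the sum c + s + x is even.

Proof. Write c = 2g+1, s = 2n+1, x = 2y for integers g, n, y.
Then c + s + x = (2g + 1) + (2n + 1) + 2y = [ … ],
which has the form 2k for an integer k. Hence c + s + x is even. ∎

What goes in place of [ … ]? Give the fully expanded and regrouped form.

2(g + n + y + 1)

(2g + 1) + (2n + 1) + 2y = 2g + 2n + 2y + 2
= 2(g + n + y + 1).
Since g + n + y + 1 is an integer, the sum is of the form 2k for an integer k.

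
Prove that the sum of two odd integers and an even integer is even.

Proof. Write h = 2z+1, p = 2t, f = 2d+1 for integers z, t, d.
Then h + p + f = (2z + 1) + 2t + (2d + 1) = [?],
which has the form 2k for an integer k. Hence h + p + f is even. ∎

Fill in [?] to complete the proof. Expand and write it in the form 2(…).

2(d + t + z + 1)

(2z + 1) + 2t + (2d + 1) = 2d + 2t + 2z + 2
= 2(d + t + z + 1).
Since d + t + z + 1 is an integer, the sum is of the form 2k for an integer k.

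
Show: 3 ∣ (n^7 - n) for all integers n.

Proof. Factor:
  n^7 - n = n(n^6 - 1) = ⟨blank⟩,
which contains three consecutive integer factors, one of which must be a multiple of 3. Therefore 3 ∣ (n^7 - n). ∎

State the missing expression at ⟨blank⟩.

n^6 - 1 = (n^2 - 1)(n^4 + n^2 + 1), and n^2 - 1 = (n-1)(n+1).
So n(n^6 - 1) = (n - 1)n(n + 1)(n^4 + n^2 + 1).

(n - 1)n(n + 1)(n^4 + n^2 + 1)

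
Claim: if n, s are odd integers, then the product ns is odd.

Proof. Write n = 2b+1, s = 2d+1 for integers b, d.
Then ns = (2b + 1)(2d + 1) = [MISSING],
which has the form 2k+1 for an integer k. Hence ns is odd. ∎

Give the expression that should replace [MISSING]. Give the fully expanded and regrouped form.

2(2bd + b + d) + 1

Expanding: (2b + 1)(2d + 1) = 4bd + 2b + 2d + 1.
Every term except the constant is even, so this is 2(2bd + b + d) + 1,
and 2bd + b + d ∈ ℤ gives the required form.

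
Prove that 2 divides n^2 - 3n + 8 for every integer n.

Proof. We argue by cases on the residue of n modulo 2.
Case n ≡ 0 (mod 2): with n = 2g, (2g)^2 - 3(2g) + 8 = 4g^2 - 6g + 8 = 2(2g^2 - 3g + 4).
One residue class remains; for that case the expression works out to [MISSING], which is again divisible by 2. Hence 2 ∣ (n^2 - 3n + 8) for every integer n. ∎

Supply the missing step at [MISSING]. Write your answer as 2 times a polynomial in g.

2(2g^2 - g + 3)

Only n ≡ 1 (mod 2) is unaccounted for. Put n = 2g+1:
(2g+1)^2 - 3(2g+1) + 8 expands to 4g^2 - 2g + 6,
and factoring out 2 leaves 2(2g^2 - g + 3).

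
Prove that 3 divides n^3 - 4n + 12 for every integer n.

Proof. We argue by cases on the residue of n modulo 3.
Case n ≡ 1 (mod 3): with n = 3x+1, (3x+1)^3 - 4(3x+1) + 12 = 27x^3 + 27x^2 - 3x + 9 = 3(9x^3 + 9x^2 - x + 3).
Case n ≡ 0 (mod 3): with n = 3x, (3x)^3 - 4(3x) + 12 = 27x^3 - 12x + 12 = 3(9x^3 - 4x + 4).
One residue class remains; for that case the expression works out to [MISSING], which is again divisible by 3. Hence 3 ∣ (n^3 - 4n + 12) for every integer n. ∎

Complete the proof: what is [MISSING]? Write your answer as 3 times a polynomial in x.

3(9x^3 + 18x^2 + 8x + 4)

Only n ≡ 2 (mod 3) is unaccounted for. Put n = 3x+2:
(3x+2)^3 - 4(3x+2) + 12 expands to 27x^3 + 54x^2 + 24x + 12,
and factoring out 3 leaves 3(9x^3 + 18x^2 + 8x + 4).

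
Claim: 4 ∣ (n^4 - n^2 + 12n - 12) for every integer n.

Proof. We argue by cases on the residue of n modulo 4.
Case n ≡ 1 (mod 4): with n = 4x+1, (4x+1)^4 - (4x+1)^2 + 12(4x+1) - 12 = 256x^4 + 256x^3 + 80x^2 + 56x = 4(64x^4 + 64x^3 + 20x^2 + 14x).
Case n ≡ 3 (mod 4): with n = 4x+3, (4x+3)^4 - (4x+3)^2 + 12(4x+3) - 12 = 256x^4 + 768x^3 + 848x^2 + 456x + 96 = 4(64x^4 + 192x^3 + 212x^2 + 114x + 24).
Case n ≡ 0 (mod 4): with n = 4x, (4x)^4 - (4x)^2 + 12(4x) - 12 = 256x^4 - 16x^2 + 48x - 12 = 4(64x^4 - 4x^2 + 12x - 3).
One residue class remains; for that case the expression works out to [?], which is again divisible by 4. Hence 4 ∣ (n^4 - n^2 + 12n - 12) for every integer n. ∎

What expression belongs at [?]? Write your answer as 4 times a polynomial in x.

4(64x^4 + 128x^3 + 92x^2 + 40x + 6)

The residues treated are {1, 3, 0}, so the missing case is n ≡ 2 (mod 4); write n = 4x+2.
Then (4x+2)^4 - (4x+2)^2 + 12(4x+2) - 12 = 256x^4 + 512x^3 + 368x^2 + 160x + 24 = 4(64x^4 + 128x^3 + 92x^2 + 40x + 6).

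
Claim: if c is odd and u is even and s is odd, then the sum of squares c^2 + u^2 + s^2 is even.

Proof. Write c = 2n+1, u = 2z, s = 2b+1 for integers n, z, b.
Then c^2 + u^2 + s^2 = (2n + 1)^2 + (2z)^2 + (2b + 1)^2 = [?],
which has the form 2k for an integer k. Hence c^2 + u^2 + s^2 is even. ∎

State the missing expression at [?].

2(2b^2 + 2b + 2n^2 + 2n + 2z^2 + 1)

(2n + 1)^2 + (2z)^2 + (2b + 1)^2 = 4b^2 + 4b + 4n^2 + 4n + 4z^2 + 2
= 2(2b^2 + 2b + 2n^2 + 2n + 2z^2 + 1).
Since 2b^2 + 2b + 2n^2 + 2n + 2z^2 + 1 is an integer, the sum of squares is of the form 2k for an integer k.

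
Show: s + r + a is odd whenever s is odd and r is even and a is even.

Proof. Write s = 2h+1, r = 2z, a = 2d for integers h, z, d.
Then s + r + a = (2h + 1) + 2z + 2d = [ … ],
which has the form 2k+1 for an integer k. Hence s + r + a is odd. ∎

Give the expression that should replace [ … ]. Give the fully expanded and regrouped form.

2(d + h + z) + 1

(2h + 1) + 2z + 2d = 2d + 2h + 2z + 1
= 2(d + h + z) + 1.
Since d + h + z is an integer, the sum is of the form 2k+1 for an integer k.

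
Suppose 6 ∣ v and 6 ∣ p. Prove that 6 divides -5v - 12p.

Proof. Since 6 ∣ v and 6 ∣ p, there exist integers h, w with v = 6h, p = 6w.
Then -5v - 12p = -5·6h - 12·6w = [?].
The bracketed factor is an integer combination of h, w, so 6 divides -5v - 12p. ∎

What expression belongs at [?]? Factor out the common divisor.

6(-5h - 12w)

Each term has a factor of 6: -5·6h - 12·6w = 6·(-5h - 12w).
Since -5h - 12w is an integer, 6 ∣ (-5v - 12p).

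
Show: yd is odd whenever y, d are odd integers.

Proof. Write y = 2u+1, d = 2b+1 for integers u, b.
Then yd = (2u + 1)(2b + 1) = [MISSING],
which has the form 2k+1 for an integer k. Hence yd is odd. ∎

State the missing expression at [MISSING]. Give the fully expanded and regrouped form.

Expanding: (2u + 1)(2b + 1) = 4bu + 2b + 2u + 1.
Every term except the constant is even, so this is 2(2bu + b + u) + 1,
and 2bu + b + u ∈ ℤ gives the required form.

2(2bu + b + u) + 1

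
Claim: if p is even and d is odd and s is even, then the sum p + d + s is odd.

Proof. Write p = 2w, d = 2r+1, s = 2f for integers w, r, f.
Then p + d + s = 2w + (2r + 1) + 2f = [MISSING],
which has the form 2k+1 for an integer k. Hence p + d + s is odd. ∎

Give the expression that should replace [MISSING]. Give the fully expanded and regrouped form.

Expanding: 2w + (2r + 1) + 2f = 2f + 2r + 2w + 1.
Every term except the constant is even, so this is 2(f + r + w) + 1,
and f + r + w ∈ ℤ gives the required form.

2(f + r + w) + 1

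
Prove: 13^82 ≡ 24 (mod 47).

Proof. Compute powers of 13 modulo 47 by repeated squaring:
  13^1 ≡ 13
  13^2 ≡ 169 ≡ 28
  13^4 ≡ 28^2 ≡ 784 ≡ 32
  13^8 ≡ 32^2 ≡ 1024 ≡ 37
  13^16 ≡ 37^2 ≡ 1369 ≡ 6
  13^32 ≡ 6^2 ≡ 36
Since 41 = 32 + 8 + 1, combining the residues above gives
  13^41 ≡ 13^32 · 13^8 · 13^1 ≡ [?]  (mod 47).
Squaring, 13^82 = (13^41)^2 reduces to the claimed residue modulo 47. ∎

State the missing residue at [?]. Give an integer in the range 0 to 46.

13^32 · 13^8 · 13^1 ≡ 36 · 37 · 13 = 17316.
17316 mod 47 = 20, so 13^41 ≡ 20 (mod 47).

20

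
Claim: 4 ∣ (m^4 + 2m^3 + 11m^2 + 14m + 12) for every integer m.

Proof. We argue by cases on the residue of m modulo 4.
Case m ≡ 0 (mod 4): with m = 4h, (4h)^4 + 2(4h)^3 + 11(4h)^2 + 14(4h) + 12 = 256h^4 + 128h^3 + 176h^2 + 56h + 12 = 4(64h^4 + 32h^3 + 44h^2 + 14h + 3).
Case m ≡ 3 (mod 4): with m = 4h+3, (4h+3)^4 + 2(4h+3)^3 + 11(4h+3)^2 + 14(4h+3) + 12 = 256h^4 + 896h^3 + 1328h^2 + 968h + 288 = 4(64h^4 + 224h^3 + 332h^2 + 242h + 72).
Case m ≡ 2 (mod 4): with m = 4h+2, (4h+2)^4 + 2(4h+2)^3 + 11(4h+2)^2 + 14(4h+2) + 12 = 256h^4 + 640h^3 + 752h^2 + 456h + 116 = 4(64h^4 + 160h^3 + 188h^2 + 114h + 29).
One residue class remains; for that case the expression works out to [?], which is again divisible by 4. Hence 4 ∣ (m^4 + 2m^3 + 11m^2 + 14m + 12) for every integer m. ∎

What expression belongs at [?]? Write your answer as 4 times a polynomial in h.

The residues treated are {0, 3, 2}, so the missing case is m ≡ 1 (mod 4); write m = 4h+1.
Then (4h+1)^4 + 2(4h+1)^3 + 11(4h+1)^2 + 14(4h+1) + 12 = 256h^4 + 384h^3 + 368h^2 + 184h + 40 = 4(64h^4 + 96h^3 + 92h^2 + 46h + 10).

4(64h^4 + 96h^3 + 92h^2 + 46h + 10)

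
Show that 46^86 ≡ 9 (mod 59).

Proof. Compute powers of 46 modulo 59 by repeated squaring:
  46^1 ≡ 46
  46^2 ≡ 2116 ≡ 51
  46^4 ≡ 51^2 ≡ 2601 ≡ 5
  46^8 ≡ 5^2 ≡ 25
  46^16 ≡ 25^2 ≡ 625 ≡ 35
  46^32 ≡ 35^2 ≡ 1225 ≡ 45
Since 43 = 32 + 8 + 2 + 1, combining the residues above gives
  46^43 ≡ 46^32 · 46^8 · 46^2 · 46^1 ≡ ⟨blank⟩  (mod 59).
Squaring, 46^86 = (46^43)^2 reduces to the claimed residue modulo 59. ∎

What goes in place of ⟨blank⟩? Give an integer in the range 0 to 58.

3

46^32 · 46^8 · 46^2 · 46^1 ≡ 45 · 25 · 51 · 46 = 2639250.
2639250 mod 59 = 3, so 46^43 ≡ 3 (mod 59).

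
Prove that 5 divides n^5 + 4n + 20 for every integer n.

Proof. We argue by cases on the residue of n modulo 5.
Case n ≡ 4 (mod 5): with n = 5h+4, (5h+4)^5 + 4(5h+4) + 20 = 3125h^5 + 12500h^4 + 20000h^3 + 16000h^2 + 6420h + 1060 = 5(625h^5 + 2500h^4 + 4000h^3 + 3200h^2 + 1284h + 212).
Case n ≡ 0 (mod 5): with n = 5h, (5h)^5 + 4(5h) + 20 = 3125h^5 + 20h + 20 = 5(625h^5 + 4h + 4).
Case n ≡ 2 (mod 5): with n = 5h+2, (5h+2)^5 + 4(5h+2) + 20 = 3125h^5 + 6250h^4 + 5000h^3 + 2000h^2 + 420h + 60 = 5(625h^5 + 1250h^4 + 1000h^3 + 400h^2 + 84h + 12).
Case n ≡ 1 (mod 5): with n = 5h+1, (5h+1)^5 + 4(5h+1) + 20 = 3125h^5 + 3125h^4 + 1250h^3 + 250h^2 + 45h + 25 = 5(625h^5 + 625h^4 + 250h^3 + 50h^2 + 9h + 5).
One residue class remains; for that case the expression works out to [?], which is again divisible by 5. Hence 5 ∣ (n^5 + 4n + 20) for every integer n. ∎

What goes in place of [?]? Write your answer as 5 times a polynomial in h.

The residues treated are {4, 0, 2, 1}, so the missing case is n ≡ 3 (mod 5); write n = 5h+3.
Then (5h+3)^5 + 4(5h+3) + 20 = 3125h^5 + 9375h^4 + 11250h^3 + 6750h^2 + 2045h + 275 = 5(625h^5 + 1875h^4 + 2250h^3 + 1350h^2 + 409h + 55).

5(625h^5 + 1875h^4 + 2250h^3 + 1350h^2 + 409h + 55)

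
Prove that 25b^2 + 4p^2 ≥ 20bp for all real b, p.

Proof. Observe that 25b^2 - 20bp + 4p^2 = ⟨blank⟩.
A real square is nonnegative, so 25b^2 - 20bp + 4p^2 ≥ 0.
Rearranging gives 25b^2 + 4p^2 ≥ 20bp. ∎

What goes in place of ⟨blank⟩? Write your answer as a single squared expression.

25b^2 - 20bp + 4p^2 is a perfect-square trinomial: the outer terms are (5b)^2 and (2p)^2, and the cross term is -2·5b·2p.
So 25b^2 - 20bp + 4p^2 = (5b - 2p)^2 ≥ 0.

(5b - 2p)^2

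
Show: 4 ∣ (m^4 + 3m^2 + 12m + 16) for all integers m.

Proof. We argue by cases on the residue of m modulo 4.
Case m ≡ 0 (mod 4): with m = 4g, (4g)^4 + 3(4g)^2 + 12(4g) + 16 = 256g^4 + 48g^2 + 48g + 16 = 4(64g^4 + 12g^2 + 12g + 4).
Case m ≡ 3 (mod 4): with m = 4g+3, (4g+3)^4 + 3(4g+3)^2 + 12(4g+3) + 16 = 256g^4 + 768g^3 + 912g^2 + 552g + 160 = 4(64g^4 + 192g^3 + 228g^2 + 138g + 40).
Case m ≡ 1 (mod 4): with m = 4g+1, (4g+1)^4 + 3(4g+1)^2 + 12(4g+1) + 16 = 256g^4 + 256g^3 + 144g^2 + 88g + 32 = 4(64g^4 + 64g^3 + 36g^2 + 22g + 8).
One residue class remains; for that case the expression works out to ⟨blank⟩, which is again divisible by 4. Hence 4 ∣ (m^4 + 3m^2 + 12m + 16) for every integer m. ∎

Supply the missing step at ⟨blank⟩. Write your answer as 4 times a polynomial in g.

Only m ≡ 2 (mod 4) is unaccounted for. Put m = 4g+2:
(4g+2)^4 + 3(4g+2)^2 + 12(4g+2) + 16 expands to 256g^4 + 512g^3 + 432g^2 + 224g + 68,
and factoring out 4 leaves 4(64g^4 + 128g^3 + 108g^2 + 56g + 17).

4(64g^4 + 128g^3 + 108g^2 + 56g + 17)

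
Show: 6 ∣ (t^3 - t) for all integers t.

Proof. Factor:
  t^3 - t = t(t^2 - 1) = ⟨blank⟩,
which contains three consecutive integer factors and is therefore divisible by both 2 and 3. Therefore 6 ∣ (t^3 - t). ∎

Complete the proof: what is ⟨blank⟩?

t(t^2 - 1) = t(t - 1)(t + 1) = (t - 1)t(t + 1).
These three factors are consecutive integers, so their product is divisible by 6.

(t - 1)t(t + 1)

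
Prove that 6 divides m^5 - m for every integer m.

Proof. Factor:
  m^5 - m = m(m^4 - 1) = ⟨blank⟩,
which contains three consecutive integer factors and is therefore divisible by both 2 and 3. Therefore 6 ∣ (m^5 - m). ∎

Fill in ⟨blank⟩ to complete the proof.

m^4 - 1 = (m^2 - 1)(m^2 + 1), and m^2 - 1 = (m-1)(m+1).
So m(m^4 - 1) = (m - 1)m(m + 1)(m^2 + 1).

(m - 1)m(m + 1)(m^2 + 1)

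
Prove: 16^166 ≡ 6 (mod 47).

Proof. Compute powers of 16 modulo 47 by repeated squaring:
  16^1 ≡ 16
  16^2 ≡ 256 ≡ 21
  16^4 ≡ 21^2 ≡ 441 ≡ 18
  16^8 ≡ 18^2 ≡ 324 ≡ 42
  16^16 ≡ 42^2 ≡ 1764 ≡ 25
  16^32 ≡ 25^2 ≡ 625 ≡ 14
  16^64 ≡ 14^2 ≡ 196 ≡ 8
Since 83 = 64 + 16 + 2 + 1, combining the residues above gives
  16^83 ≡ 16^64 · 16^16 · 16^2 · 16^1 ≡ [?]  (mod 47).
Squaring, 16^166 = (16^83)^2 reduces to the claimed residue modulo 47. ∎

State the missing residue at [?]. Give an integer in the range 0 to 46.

37

16^64 · 16^16 · 16^2 · 16^1 ≡ 8 · 25 · 21 · 16 = 67200.
67200 mod 47 = 37, so 16^83 ≡ 37 (mod 47).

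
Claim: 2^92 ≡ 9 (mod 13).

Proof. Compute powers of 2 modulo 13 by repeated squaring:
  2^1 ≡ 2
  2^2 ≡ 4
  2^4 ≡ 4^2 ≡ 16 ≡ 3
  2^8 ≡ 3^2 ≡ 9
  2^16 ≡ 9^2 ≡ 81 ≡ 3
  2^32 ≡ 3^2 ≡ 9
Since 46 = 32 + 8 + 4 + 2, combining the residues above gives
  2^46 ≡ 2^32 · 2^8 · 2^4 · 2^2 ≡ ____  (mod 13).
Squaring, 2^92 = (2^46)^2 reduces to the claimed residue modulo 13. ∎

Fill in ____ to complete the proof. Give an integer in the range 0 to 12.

10

Multiply the listed residues: 9 · 9 · 3 · 4 = 81 → 243 → 972.
Reducing modulo 13: 972 = 74·13 + 10, so 2^46 ≡ 10.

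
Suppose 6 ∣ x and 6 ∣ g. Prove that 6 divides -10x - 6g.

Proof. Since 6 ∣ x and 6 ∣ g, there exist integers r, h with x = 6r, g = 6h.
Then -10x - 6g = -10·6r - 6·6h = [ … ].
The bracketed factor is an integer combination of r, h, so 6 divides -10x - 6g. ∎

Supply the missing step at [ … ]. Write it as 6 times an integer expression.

6(-6h - 10r)

Each term has a factor of 6: -10·6r - 6·6h = 6·(-6h - 10r).
Since -6h - 10r is an integer, 6 ∣ (-10x - 6g).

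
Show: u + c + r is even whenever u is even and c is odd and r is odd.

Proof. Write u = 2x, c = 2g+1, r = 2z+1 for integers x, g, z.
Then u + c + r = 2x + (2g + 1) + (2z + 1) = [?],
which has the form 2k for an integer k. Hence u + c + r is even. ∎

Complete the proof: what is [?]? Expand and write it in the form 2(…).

2x + (2g + 1) + (2z + 1) = 2g + 2x + 2z + 2
= 2(g + x + z + 1).
Since g + x + z + 1 is an integer, the sum is of the form 2k for an integer k.

2(g + x + z + 1)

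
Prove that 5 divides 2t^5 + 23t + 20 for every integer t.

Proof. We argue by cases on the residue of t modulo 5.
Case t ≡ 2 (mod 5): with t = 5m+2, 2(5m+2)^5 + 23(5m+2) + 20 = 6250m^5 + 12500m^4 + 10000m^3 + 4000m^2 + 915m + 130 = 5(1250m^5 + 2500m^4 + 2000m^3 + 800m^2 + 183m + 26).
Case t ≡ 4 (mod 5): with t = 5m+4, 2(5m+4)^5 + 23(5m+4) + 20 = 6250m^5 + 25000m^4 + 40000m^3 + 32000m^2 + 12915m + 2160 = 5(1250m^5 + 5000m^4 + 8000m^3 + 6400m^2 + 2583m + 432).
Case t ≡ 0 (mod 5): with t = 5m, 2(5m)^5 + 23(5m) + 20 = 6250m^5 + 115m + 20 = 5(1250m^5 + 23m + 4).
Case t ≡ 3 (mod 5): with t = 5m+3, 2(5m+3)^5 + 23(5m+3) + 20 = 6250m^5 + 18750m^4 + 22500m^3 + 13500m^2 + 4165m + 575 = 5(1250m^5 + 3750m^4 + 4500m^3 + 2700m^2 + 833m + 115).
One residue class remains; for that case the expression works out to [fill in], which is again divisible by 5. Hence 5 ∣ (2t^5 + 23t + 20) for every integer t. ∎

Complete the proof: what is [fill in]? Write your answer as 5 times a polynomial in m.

Only t ≡ 1 (mod 5) is unaccounted for. Put t = 5m+1:
2(5m+1)^5 + 23(5m+1) + 20 expands to 6250m^5 + 6250m^4 + 2500m^3 + 500m^2 + 165m + 45,
and factoring out 5 leaves 5(1250m^5 + 1250m^4 + 500m^3 + 100m^2 + 33m + 9).

5(1250m^5 + 1250m^4 + 500m^3 + 100m^2 + 33m + 9)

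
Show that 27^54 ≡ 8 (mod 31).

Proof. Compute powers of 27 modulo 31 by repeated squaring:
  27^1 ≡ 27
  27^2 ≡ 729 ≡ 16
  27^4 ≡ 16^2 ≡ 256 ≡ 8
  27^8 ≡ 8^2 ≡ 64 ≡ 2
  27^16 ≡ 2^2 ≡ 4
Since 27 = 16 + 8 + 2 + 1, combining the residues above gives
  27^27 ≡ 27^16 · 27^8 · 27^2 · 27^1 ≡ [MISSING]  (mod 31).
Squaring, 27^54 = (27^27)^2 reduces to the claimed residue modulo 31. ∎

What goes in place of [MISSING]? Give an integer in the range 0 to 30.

27^16 · 27^8 · 27^2 · 27^1 ≡ 4 · 2 · 16 · 27 = 3456.
3456 mod 31 = 15, so 27^27 ≡ 15 (mod 31).

15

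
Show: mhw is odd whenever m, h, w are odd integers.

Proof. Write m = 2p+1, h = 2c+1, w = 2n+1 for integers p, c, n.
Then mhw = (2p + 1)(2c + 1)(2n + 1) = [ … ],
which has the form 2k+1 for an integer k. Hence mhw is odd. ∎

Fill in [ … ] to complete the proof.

Expanding: (2p + 1)(2c + 1)(2n + 1) = 8cnp + 4cn + 4cp + 2c + 4np + 2n + 2p + 1.
Every term except the constant is even, so this is 2(4cnp + 2cn + 2cp + c + 2np + n + p) + 1,
and 4cnp + 2cn + 2cp + c + 2np + n + p ∈ ℤ gives the required form.

2(4cnp + 2cn + 2cp + c + 2np + n + p) + 1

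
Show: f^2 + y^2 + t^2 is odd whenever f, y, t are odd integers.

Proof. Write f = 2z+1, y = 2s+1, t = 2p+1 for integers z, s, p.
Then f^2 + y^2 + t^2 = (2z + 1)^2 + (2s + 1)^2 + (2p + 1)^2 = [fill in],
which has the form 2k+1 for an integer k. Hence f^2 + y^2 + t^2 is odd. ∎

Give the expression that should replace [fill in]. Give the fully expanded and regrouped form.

2(2p^2 + 2p + 2s^2 + 2s + 2z^2 + 2z + 1) + 1

(2z + 1)^2 + (2s + 1)^2 + (2p + 1)^2 = 4p^2 + 4p + 4s^2 + 4s + 4z^2 + 4z + 3
= 2(2p^2 + 2p + 2s^2 + 2s + 2z^2 + 2z + 1) + 1.
Since 2p^2 + 2p + 2s^2 + 2s + 2z^2 + 2z + 1 is an integer, the sum of squares is of the form 2k+1 for an integer k.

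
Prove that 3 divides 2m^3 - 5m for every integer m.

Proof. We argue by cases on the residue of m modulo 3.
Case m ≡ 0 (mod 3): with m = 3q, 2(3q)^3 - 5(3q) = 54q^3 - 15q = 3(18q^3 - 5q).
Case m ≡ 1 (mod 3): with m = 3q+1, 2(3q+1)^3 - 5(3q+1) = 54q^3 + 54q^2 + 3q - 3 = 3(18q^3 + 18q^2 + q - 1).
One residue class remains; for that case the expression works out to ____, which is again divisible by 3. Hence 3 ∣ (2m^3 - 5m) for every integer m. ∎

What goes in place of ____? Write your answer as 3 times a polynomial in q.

3(18q^3 + 36q^2 + 19q + 2)

Only m ≡ 2 (mod 3) is unaccounted for. Put m = 3q+2:
2(3q+2)^3 - 5(3q+2) expands to 54q^3 + 108q^2 + 57q + 6,
and factoring out 3 leaves 3(18q^3 + 36q^2 + 19q + 2).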